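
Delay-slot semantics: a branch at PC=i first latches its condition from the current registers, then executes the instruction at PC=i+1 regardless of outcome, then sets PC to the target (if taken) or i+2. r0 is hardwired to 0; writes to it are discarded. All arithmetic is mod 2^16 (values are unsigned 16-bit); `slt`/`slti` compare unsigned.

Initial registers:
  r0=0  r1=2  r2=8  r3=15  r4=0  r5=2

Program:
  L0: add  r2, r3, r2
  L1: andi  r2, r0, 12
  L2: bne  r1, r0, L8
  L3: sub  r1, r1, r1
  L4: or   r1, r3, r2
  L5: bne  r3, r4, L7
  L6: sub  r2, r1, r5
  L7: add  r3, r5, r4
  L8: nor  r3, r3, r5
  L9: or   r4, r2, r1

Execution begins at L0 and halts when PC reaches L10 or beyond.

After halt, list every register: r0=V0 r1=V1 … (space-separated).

PC=0  add  r2, r3, r2        | r0=0 r1=2 r2=23 r3=15 r4=0 r5=2
PC=1  andi  r2, r0, 12       | r0=0 r1=2 r2=0 r3=15 r4=0 r5=2
PC=2  bne  r1, r0, L8        | r0=0 r1=2 r2=0 r3=15 r4=0 r5=2  [TAKEN]
PC=3  sub  r1, r1, r1        | r0=0 r1=0 r2=0 r3=15 r4=0 r5=2
PC=8  nor  r3, r3, r5        | r0=0 r1=0 r2=0 r3=65520 r4=0 r5=2
PC=9  or   r4, r2, r1        | r0=0 r1=0 r2=0 r3=65520 r4=0 r5=2

r0=0 r1=0 r2=0 r3=65520 r4=0 r5=2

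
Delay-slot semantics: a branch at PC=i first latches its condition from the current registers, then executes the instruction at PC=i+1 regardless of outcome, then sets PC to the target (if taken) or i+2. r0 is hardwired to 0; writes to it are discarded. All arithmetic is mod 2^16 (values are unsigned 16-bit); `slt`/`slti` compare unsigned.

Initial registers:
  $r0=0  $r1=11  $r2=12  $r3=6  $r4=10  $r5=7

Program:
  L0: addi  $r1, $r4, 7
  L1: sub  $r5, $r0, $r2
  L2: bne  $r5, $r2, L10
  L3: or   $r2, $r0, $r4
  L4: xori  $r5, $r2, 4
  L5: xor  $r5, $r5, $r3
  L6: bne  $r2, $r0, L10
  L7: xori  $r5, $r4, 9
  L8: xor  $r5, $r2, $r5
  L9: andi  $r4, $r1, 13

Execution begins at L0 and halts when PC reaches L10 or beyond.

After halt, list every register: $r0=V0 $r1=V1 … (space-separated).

$r0=0 $r1=17 $r2=10 $r3=6 $r4=10 $r5=65524

[0] addi  $r1, $r4, 7  →  {$r0:0, $r1:17, $r2:12, $r3:6, $r4:10, $r5:7}
[1] sub  $r5, $r0, $r2  →  {$r0:0, $r1:17, $r2:12, $r3:6, $r4:10, $r5:65524}
[2] bne  $r5, $r2, L10  →  {$r0:0, $r1:17, $r2:12, $r3:6, $r4:10, $r5:65524}  ⟨branch taken⟩
[3] or   $r2, $r0, $r4  →  {$r0:0, $r1:17, $r2:10, $r3:6, $r4:10, $r5:65524}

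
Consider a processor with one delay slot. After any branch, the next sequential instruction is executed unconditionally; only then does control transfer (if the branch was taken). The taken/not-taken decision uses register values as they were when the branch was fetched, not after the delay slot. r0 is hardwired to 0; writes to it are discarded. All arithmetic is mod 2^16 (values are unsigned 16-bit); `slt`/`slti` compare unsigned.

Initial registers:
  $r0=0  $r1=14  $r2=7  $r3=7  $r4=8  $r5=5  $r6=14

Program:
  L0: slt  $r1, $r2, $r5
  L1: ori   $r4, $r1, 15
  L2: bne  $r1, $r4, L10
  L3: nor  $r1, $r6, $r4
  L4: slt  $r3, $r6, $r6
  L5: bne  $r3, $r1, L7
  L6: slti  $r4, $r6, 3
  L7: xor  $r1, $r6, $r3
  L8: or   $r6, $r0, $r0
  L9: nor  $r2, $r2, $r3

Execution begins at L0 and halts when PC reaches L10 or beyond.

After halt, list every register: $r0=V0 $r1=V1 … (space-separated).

  step pc=0: slt  $r1, $r2, $r5  regs=(0,0,7,7,8,5,14)
  step pc=1: ori   $r4, $r1, 15  regs=(0,0,7,7,15,5,14)
  step pc=2: bne  $r1, $r4, L10  cond=T  regs=(0,0,7,7,15,5,14)
  step pc=3: nor  $r1, $r6, $r4  regs=(0,65520,7,7,15,5,14)

$r0=0 $r1=65520 $r2=7 $r3=7 $r4=15 $r5=5 $r6=14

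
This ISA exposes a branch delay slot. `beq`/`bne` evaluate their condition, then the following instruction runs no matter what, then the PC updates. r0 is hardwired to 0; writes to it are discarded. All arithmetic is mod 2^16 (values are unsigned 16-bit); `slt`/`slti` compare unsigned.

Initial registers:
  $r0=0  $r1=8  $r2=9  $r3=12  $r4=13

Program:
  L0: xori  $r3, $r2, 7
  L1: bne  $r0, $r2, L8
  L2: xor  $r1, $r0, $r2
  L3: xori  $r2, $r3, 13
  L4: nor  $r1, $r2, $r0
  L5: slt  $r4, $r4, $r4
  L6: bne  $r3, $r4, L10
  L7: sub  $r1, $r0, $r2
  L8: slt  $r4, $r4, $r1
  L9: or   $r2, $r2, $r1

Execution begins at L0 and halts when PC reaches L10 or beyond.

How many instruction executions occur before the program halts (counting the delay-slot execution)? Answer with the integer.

[0] xori  $r3, $r2, 7  →  {$r0:0, $r1:8, $r2:9, $r3:14, $r4:13}
[1] bne  $r0, $r2, L8  →  {$r0:0, $r1:8, $r2:9, $r3:14, $r4:13}  ⟨branch taken⟩
[2] xor  $r1, $r0, $r2  →  {$r0:0, $r1:9, $r2:9, $r3:14, $r4:13}
[8] slt  $r4, $r4, $r1  →  {$r0:0, $r1:9, $r2:9, $r3:14, $r4:0}
[9] or   $r2, $r2, $r1  →  {$r0:0, $r1:9, $r2:9, $r3:14, $r4:0}

5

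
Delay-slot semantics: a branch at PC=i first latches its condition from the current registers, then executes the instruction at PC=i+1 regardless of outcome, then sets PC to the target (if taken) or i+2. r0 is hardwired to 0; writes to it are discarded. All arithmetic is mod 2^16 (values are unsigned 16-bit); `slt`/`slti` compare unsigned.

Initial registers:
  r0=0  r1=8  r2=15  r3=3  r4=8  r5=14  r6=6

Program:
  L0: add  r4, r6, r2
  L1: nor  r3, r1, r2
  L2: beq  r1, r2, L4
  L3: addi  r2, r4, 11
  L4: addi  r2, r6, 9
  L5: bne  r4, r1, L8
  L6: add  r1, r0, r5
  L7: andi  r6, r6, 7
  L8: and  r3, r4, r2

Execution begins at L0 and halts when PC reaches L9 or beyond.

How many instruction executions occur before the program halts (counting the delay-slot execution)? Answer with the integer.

[0] add  r4, r6, r2  →  {r0:0, r1:8, r2:15, r3:3, r4:21, r5:14, r6:6}
[1] nor  r3, r1, r2  →  {r0:0, r1:8, r2:15, r3:65520, r4:21, r5:14, r6:6}
[2] beq  r1, r2, L4  →  {r0:0, r1:8, r2:15, r3:65520, r4:21, r5:14, r6:6}  ⟨branch fallthrough⟩
[3] addi  r2, r4, 11  →  {r0:0, r1:8, r2:32, r3:65520, r4:21, r5:14, r6:6}
[4] addi  r2, r6, 9  →  {r0:0, r1:8, r2:15, r3:65520, r4:21, r5:14, r6:6}
[5] bne  r4, r1, L8  →  {r0:0, r1:8, r2:15, r3:65520, r4:21, r5:14, r6:6}  ⟨branch taken⟩
[6] add  r1, r0, r5  →  {r0:0, r1:14, r2:15, r3:65520, r4:21, r5:14, r6:6}
[8] and  r3, r4, r2  →  {r0:0, r1:14, r2:15, r3:5, r4:21, r5:14, r6:6}

8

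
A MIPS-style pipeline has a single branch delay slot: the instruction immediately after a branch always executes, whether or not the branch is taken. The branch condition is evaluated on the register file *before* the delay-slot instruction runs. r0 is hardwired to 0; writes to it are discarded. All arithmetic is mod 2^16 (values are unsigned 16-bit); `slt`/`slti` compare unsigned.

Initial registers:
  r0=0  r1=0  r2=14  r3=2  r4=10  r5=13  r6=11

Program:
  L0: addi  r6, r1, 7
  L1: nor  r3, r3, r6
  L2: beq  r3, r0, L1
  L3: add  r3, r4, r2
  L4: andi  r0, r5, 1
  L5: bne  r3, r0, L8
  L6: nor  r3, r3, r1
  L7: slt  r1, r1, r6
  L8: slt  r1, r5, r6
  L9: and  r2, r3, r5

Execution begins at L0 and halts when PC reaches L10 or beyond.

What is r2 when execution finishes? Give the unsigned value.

5

#0 addi  r6, r1, 7 ; 0/0/14/2/10/13/7
#1 nor  r3, r3, r6 ; 0/0/14/65528/10/13/7
#2 beq  r3, r0, L1 ; 0/0/14/65528/10/13/7 ; →fallthru
#3 add  r3, r4, r2 ; 0/0/14/24/10/13/7
#4 andi  r0, r5, 1 ; 0/0/14/24/10/13/7
#5 bne  r3, r0, L8 ; 0/0/14/24/10/13/7 ; →target
#6 nor  r3, r3, r1 ; 0/0/14/65511/10/13/7
#8 slt  r1, r5, r6 ; 0/0/14/65511/10/13/7
#9 and  r2, r3, r5 ; 0/0/5/65511/10/13/7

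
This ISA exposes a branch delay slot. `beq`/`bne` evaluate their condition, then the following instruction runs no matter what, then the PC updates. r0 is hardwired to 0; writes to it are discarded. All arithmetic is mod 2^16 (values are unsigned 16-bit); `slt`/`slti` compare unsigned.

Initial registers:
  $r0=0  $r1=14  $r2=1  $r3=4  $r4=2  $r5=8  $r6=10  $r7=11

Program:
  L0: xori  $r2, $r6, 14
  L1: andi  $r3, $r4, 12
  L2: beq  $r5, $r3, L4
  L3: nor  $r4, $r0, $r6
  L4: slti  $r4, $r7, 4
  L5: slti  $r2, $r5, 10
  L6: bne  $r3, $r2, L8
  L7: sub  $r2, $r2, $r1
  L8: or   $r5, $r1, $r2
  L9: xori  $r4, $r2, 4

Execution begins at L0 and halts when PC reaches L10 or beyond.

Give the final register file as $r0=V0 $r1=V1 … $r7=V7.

#0 xori  $r2, $r6, 14 ; 0/14/4/4/2/8/10/11
#1 andi  $r3, $r4, 12 ; 0/14/4/0/2/8/10/11
#2 beq  $r5, $r3, L4 ; 0/14/4/0/2/8/10/11 ; →fallthru
#3 nor  $r4, $r0, $r6 ; 0/14/4/0/65525/8/10/11
#4 slti  $r4, $r7, 4 ; 0/14/4/0/0/8/10/11
#5 slti  $r2, $r5, 10 ; 0/14/1/0/0/8/10/11
#6 bne  $r3, $r2, L8 ; 0/14/1/0/0/8/10/11 ; →target
#7 sub  $r2, $r2, $r1 ; 0/14/65523/0/0/8/10/11
#8 or   $r5, $r1, $r2 ; 0/14/65523/0/0/65535/10/11
#9 xori  $r4, $r2, 4 ; 0/14/65523/0/65527/65535/10/11

$r0=0 $r1=14 $r2=65523 $r3=0 $r4=65527 $r5=65535 $r6=10 $r7=11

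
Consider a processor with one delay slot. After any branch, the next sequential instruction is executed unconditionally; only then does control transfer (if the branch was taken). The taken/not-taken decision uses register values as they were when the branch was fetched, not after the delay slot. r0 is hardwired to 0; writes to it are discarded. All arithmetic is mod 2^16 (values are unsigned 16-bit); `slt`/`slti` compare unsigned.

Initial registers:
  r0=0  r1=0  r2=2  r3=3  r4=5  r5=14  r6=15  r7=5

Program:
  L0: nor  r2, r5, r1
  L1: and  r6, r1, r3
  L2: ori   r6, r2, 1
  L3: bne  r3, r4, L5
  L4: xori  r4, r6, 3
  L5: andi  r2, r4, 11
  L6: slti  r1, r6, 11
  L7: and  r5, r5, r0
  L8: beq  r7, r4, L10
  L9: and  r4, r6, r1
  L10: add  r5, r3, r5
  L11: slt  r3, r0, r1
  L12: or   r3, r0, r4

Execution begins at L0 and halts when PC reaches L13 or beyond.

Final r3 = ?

#0 nor  r2, r5, r1 ; 0/0/65521/3/5/14/15/5
#1 and  r6, r1, r3 ; 0/0/65521/3/5/14/0/5
#2 ori   r6, r2, 1 ; 0/0/65521/3/5/14/65521/5
#3 bne  r3, r4, L5 ; 0/0/65521/3/5/14/65521/5 ; →target
#4 xori  r4, r6, 3 ; 0/0/65521/3/65522/14/65521/5
#5 andi  r2, r4, 11 ; 0/0/2/3/65522/14/65521/5
#6 slti  r1, r6, 11 ; 0/0/2/3/65522/14/65521/5
#7 and  r5, r5, r0 ; 0/0/2/3/65522/0/65521/5
#8 beq  r7, r4, L10 ; 0/0/2/3/65522/0/65521/5 ; →fallthru
#9 and  r4, r6, r1 ; 0/0/2/3/0/0/65521/5
#10 add  r5, r3, r5 ; 0/0/2/3/0/3/65521/5
#11 slt  r3, r0, r1 ; 0/0/2/0/0/3/65521/5
#12 or   r3, r0, r4 ; 0/0/2/0/0/3/65521/5

0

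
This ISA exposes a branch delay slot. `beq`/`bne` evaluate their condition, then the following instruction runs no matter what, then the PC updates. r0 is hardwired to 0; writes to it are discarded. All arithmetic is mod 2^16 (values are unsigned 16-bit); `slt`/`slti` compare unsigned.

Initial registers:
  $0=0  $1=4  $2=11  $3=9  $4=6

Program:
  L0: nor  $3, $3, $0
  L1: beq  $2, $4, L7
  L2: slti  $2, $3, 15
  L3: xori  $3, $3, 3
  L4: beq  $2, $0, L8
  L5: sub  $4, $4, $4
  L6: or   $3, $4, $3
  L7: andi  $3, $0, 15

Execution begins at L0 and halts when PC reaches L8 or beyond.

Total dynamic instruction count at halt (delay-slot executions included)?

6

  step pc=0: nor  $3, $3, $0  regs=(0,4,11,65526,6)
  step pc=1: beq  $2, $4, L7  cond=F  regs=(0,4,11,65526,6)
  step pc=2: slti  $2, $3, 15  regs=(0,4,0,65526,6)
  step pc=3: xori  $3, $3, 3  regs=(0,4,0,65525,6)
  step pc=4: beq  $2, $0, L8  cond=T  regs=(0,4,0,65525,6)
  step pc=5: sub  $4, $4, $4  regs=(0,4,0,65525,0)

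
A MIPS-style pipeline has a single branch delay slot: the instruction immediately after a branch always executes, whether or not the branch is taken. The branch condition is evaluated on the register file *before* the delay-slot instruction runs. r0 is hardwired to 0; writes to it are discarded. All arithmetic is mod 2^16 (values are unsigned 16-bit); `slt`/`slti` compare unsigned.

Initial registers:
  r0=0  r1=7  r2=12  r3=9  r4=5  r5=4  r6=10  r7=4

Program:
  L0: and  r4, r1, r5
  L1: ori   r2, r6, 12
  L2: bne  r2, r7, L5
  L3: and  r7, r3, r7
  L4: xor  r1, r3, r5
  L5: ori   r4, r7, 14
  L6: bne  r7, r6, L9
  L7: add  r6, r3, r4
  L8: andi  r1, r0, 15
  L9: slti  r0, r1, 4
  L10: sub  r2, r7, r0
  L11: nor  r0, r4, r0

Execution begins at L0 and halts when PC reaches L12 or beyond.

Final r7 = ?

[0] and  r4, r1, r5  →  {r0:0, r1:7, r2:12, r3:9, r4:4, r5:4, r6:10, r7:4}
[1] ori   r2, r6, 12  →  {r0:0, r1:7, r2:14, r3:9, r4:4, r5:4, r6:10, r7:4}
[2] bne  r2, r7, L5  →  {r0:0, r1:7, r2:14, r3:9, r4:4, r5:4, r6:10, r7:4}  ⟨branch taken⟩
[3] and  r7, r3, r7  →  {r0:0, r1:7, r2:14, r3:9, r4:4, r5:4, r6:10, r7:0}
[5] ori   r4, r7, 14  →  {r0:0, r1:7, r2:14, r3:9, r4:14, r5:4, r6:10, r7:0}
[6] bne  r7, r6, L9  →  {r0:0, r1:7, r2:14, r3:9, r4:14, r5:4, r6:10, r7:0}  ⟨branch taken⟩
[7] add  r6, r3, r4  →  {r0:0, r1:7, r2:14, r3:9, r4:14, r5:4, r6:23, r7:0}
[9] slti  r0, r1, 4  →  {r0:0, r1:7, r2:14, r3:9, r4:14, r5:4, r6:23, r7:0}
[10] sub  r2, r7, r0  →  {r0:0, r1:7, r2:0, r3:9, r4:14, r5:4, r6:23, r7:0}
[11] nor  r0, r4, r0  →  {r0:0, r1:7, r2:0, r3:9, r4:14, r5:4, r6:23, r7:0}

0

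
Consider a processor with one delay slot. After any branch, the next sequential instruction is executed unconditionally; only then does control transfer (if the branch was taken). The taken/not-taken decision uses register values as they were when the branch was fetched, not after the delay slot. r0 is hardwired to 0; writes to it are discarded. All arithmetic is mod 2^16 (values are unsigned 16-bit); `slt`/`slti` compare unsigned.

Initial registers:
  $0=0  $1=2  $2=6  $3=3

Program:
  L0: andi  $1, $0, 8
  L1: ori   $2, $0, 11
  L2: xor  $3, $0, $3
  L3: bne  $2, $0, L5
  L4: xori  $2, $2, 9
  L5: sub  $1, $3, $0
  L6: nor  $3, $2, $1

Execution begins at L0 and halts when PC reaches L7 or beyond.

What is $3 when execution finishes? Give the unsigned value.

65532

PC=0  andi  $1, $0, 8        | $0=0 $1=0 $2=6 $3=3
PC=1  ori   $2, $0, 11       | $0=0 $1=0 $2=11 $3=3
PC=2  xor  $3, $0, $3        | $0=0 $1=0 $2=11 $3=3
PC=3  bne  $2, $0, L5        | $0=0 $1=0 $2=11 $3=3  [TAKEN]
PC=4  xori  $2, $2, 9        | $0=0 $1=0 $2=2 $3=3
PC=5  sub  $1, $3, $0        | $0=0 $1=3 $2=2 $3=3
PC=6  nor  $3, $2, $1        | $0=0 $1=3 $2=2 $3=65532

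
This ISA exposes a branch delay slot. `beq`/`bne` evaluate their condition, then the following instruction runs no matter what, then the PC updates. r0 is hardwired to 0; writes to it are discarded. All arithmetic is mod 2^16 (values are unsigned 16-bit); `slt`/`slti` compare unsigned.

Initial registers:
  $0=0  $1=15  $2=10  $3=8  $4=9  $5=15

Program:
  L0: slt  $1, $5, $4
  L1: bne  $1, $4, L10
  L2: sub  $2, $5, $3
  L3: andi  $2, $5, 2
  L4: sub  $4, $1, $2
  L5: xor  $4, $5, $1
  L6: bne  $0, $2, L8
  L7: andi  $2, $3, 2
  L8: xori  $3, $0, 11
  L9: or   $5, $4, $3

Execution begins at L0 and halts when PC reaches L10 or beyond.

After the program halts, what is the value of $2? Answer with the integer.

#0 slt  $1, $5, $4 ; 0/0/10/8/9/15
#1 bne  $1, $4, L10 ; 0/0/10/8/9/15 ; →target
#2 sub  $2, $5, $3 ; 0/0/7/8/9/15

7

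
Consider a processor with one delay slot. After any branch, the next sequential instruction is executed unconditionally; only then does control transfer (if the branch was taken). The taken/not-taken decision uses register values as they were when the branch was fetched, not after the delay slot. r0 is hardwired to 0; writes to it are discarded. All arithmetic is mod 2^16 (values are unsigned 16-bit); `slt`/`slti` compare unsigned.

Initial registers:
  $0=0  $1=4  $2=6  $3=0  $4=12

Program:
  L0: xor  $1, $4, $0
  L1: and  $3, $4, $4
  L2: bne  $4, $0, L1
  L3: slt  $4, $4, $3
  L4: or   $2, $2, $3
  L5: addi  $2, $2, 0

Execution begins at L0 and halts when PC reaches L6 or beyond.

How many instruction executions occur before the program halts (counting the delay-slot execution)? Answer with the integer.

  step pc=0: xor  $1, $4, $0  regs=(0,12,6,0,12)
  step pc=1: and  $3, $4, $4  regs=(0,12,6,12,12)
  step pc=2: bne  $4, $0, L1  cond=T  regs=(0,12,6,12,12)
  step pc=3: slt  $4, $4, $3  regs=(0,12,6,12,0)
  step pc=1: and  $3, $4, $4  regs=(0,12,6,0,0)
  step pc=2: bne  $4, $0, L1  cond=F  regs=(0,12,6,0,0)
  step pc=3: slt  $4, $4, $3  regs=(0,12,6,0,0)
  step pc=4: or   $2, $2, $3  regs=(0,12,6,0,0)
  step pc=5: addi  $2, $2, 0  regs=(0,12,6,0,0)

9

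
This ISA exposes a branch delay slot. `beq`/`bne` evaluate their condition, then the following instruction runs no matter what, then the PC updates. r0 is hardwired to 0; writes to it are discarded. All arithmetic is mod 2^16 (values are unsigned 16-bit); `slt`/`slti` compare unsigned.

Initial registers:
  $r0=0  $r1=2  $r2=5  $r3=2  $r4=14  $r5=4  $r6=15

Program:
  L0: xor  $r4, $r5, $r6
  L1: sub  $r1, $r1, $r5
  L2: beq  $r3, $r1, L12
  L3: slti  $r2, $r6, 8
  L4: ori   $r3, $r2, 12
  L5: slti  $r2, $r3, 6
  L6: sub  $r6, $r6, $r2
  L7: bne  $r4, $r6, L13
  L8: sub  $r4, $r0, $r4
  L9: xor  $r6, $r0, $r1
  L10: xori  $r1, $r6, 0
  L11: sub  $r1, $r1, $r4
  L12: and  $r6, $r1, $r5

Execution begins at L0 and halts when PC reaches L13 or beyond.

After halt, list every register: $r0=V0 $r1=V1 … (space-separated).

$r0=0 $r1=65534 $r2=0 $r3=12 $r4=65525 $r5=4 $r6=15

PC=0  xor  $r4, $r5, $r6     | $r0=0 $r1=2 $r2=5 $r3=2 $r4=11 $r5=4 $r6=15
PC=1  sub  $r1, $r1, $r5     | $r0=0 $r1=65534 $r2=5 $r3=2 $r4=11 $r5=4 $r6=15
PC=2  beq  $r3, $r1, L12     | $r0=0 $r1=65534 $r2=5 $r3=2 $r4=11 $r5=4 $r6=15  [not taken]
PC=3  slti  $r2, $r6, 8      | $r0=0 $r1=65534 $r2=0 $r3=2 $r4=11 $r5=4 $r6=15
PC=4  ori   $r3, $r2, 12     | $r0=0 $r1=65534 $r2=0 $r3=12 $r4=11 $r5=4 $r6=15
PC=5  slti  $r2, $r3, 6      | $r0=0 $r1=65534 $r2=0 $r3=12 $r4=11 $r5=4 $r6=15
PC=6  sub  $r6, $r6, $r2     | $r0=0 $r1=65534 $r2=0 $r3=12 $r4=11 $r5=4 $r6=15
PC=7  bne  $r4, $r6, L13     | $r0=0 $r1=65534 $r2=0 $r3=12 $r4=11 $r5=4 $r6=15  [TAKEN]
PC=8  sub  $r4, $r0, $r4     | $r0=0 $r1=65534 $r2=0 $r3=12 $r4=65525 $r5=4 $r6=15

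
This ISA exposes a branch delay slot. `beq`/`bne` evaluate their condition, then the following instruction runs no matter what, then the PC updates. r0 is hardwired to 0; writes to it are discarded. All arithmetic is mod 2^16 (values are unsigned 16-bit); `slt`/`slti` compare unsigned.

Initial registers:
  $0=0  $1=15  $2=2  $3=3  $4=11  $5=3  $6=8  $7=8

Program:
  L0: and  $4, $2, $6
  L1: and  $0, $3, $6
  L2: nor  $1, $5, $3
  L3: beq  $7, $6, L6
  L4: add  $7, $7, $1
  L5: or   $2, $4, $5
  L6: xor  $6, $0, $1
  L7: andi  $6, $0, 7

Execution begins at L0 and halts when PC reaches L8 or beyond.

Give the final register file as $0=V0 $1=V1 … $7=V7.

[0] and  $4, $2, $6  →  {$0:0, $1:15, $2:2, $3:3, $4:0, $5:3, $6:8, $7:8}
[1] and  $0, $3, $6  →  {$0:0, $1:15, $2:2, $3:3, $4:0, $5:3, $6:8, $7:8}
[2] nor  $1, $5, $3  →  {$0:0, $1:65532, $2:2, $3:3, $4:0, $5:3, $6:8, $7:8}
[3] beq  $7, $6, L6  →  {$0:0, $1:65532, $2:2, $3:3, $4:0, $5:3, $6:8, $7:8}  ⟨branch taken⟩
[4] add  $7, $7, $1  →  {$0:0, $1:65532, $2:2, $3:3, $4:0, $5:3, $6:8, $7:4}
[6] xor  $6, $0, $1  →  {$0:0, $1:65532, $2:2, $3:3, $4:0, $5:3, $6:65532, $7:4}
[7] andi  $6, $0, 7  →  {$0:0, $1:65532, $2:2, $3:3, $4:0, $5:3, $6:0, $7:4}

$0=0 $1=65532 $2=2 $3=3 $4=0 $5=3 $6=0 $7=4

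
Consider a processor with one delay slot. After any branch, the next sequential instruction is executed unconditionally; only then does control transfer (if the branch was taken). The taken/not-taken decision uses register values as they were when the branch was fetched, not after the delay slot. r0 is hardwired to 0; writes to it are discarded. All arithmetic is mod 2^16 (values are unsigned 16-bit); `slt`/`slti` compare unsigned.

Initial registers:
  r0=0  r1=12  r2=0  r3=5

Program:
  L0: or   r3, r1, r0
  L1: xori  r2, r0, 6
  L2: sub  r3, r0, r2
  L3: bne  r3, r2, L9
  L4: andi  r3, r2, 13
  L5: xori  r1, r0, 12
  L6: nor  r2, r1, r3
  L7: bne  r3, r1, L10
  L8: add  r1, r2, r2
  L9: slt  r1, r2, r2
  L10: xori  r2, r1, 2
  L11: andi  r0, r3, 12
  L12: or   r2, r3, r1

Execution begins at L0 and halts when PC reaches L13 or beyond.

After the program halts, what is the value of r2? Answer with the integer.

  step pc=0: or   r3, r1, r0  regs=(0,12,0,12)
  step pc=1: xori  r2, r0, 6  regs=(0,12,6,12)
  step pc=2: sub  r3, r0, r2  regs=(0,12,6,65530)
  step pc=3: bne  r3, r2, L9  cond=T  regs=(0,12,6,65530)
  step pc=4: andi  r3, r2, 13  regs=(0,12,6,4)
  step pc=9: slt  r1, r2, r2  regs=(0,0,6,4)
  step pc=10: xori  r2, r1, 2  regs=(0,0,2,4)
  step pc=11: andi  r0, r3, 12  regs=(0,0,2,4)
  step pc=12: or   r2, r3, r1  regs=(0,0,4,4)

4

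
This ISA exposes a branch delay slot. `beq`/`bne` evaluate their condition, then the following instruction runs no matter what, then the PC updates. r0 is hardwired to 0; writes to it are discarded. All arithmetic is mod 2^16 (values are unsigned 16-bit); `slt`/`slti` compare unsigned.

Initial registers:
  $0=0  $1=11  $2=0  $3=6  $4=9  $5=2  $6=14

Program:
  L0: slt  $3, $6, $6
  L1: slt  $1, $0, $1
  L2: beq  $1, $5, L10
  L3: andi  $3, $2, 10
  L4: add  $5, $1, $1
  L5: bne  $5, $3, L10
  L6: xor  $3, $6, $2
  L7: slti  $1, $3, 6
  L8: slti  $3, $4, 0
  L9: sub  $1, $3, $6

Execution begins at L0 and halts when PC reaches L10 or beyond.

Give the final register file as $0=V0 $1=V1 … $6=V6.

$0=0 $1=1 $2=0 $3=14 $4=9 $5=2 $6=14

#0 slt  $3, $6, $6 ; 0/11/0/0/9/2/14
#1 slt  $1, $0, $1 ; 0/1/0/0/9/2/14
#2 beq  $1, $5, L10 ; 0/1/0/0/9/2/14 ; →fallthru
#3 andi  $3, $2, 10 ; 0/1/0/0/9/2/14
#4 add  $5, $1, $1 ; 0/1/0/0/9/2/14
#5 bne  $5, $3, L10 ; 0/1/0/0/9/2/14 ; →target
#6 xor  $3, $6, $2 ; 0/1/0/14/9/2/14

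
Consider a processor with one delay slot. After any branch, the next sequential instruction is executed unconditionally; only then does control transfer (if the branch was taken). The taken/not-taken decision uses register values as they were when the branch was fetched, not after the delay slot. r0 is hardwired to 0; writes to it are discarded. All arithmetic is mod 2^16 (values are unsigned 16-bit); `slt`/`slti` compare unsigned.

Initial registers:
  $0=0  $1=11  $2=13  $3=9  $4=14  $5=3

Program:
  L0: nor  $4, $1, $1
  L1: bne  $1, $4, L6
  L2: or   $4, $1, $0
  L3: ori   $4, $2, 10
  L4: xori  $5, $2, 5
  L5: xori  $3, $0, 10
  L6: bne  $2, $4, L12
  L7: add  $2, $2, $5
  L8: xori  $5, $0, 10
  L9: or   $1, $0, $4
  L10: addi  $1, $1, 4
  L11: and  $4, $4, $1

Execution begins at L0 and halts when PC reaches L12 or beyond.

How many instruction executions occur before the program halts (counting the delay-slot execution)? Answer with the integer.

5

  step pc=0: nor  $4, $1, $1  regs=(0,11,13,9,65524,3)
  step pc=1: bne  $1, $4, L6  cond=T  regs=(0,11,13,9,65524,3)
  step pc=2: or   $4, $1, $0  regs=(0,11,13,9,11,3)
  step pc=6: bne  $2, $4, L12  cond=T  regs=(0,11,13,9,11,3)
  step pc=7: add  $2, $2, $5  regs=(0,11,16,9,11,3)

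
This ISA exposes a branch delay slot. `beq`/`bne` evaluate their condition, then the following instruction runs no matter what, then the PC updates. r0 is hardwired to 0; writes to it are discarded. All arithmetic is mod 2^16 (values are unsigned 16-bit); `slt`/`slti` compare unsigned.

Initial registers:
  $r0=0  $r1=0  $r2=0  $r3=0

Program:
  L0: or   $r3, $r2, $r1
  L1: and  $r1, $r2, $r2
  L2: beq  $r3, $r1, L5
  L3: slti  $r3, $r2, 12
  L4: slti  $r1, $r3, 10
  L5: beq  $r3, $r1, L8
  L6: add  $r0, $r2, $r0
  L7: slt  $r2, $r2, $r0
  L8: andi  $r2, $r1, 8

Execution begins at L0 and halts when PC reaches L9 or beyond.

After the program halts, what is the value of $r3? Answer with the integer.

1

#0 or   $r3, $r2, $r1 ; 0/0/0/0
#1 and  $r1, $r2, $r2 ; 0/0/0/0
#2 beq  $r3, $r1, L5 ; 0/0/0/0 ; →target
#3 slti  $r3, $r2, 12 ; 0/0/0/1
#5 beq  $r3, $r1, L8 ; 0/0/0/1 ; →fallthru
#6 add  $r0, $r2, $r0 ; 0/0/0/1
#7 slt  $r2, $r2, $r0 ; 0/0/0/1
#8 andi  $r2, $r1, 8 ; 0/0/0/1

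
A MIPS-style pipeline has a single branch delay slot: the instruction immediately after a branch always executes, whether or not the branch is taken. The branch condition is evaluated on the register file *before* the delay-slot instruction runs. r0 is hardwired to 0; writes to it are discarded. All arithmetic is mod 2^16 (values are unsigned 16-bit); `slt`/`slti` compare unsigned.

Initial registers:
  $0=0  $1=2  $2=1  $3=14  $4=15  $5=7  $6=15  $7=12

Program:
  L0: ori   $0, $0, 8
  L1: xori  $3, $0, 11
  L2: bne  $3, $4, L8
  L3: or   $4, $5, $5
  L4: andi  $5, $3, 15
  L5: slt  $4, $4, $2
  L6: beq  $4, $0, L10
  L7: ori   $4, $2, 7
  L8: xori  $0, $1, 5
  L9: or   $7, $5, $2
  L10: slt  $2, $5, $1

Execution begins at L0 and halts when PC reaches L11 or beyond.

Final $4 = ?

  step pc=0: ori   $0, $0, 8  regs=(0,2,1,14,15,7,15,12)
  step pc=1: xori  $3, $0, 11  regs=(0,2,1,11,15,7,15,12)
  step pc=2: bne  $3, $4, L8  cond=T  regs=(0,2,1,11,15,7,15,12)
  step pc=3: or   $4, $5, $5  regs=(0,2,1,11,7,7,15,12)
  step pc=8: xori  $0, $1, 5  regs=(0,2,1,11,7,7,15,12)
  step pc=9: or   $7, $5, $2  regs=(0,2,1,11,7,7,15,7)
  step pc=10: slt  $2, $5, $1  regs=(0,2,0,11,7,7,15,7)

7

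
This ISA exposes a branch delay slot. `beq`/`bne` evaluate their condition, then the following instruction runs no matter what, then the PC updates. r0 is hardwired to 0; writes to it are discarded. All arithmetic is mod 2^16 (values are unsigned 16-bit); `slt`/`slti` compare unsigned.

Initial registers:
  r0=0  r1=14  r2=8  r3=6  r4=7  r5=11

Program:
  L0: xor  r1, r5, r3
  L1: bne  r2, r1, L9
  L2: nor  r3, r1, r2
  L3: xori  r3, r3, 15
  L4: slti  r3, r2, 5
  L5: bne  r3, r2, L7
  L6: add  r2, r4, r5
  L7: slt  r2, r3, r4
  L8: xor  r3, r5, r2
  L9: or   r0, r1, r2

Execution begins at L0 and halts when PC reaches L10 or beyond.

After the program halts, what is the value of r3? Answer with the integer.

65522

PC=0  xor  r1, r5, r3        | r0=0 r1=13 r2=8 r3=6 r4=7 r5=11
PC=1  bne  r2, r1, L9        | r0=0 r1=13 r2=8 r3=6 r4=7 r5=11  [TAKEN]
PC=2  nor  r3, r1, r2        | r0=0 r1=13 r2=8 r3=65522 r4=7 r5=11
PC=9  or   r0, r1, r2        | r0=0 r1=13 r2=8 r3=65522 r4=7 r5=11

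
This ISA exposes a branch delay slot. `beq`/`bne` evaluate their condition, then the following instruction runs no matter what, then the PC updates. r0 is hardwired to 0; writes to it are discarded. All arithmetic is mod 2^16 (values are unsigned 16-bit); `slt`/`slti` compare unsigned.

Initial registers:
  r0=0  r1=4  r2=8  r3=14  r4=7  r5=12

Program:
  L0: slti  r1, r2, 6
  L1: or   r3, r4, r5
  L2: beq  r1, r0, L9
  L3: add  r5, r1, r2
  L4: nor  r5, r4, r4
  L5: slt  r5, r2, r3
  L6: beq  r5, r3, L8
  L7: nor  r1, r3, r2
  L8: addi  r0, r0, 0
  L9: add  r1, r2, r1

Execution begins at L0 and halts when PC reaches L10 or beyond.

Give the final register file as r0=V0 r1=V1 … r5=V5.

r0=0 r1=8 r2=8 r3=15 r4=7 r5=8

[0] slti  r1, r2, 6  →  {r0:0, r1:0, r2:8, r3:14, r4:7, r5:12}
[1] or   r3, r4, r5  →  {r0:0, r1:0, r2:8, r3:15, r4:7, r5:12}
[2] beq  r1, r0, L9  →  {r0:0, r1:0, r2:8, r3:15, r4:7, r5:12}  ⟨branch taken⟩
[3] add  r5, r1, r2  →  {r0:0, r1:0, r2:8, r3:15, r4:7, r5:8}
[9] add  r1, r2, r1  →  {r0:0, r1:8, r2:8, r3:15, r4:7, r5:8}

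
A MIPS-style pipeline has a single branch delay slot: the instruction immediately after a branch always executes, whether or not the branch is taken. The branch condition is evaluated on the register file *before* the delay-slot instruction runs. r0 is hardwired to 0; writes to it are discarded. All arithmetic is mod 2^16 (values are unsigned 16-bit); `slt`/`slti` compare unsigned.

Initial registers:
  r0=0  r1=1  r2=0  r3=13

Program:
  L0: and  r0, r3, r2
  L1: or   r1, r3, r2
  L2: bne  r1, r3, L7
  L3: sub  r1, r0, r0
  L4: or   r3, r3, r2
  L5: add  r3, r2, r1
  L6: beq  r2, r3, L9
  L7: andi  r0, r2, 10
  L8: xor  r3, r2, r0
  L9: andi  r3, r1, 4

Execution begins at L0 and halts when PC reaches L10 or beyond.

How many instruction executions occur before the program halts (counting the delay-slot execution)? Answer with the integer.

9

[0] and  r0, r3, r2  →  {r0:0, r1:1, r2:0, r3:13}
[1] or   r1, r3, r2  →  {r0:0, r1:13, r2:0, r3:13}
[2] bne  r1, r3, L7  →  {r0:0, r1:13, r2:0, r3:13}  ⟨branch fallthrough⟩
[3] sub  r1, r0, r0  →  {r0:0, r1:0, r2:0, r3:13}
[4] or   r3, r3, r2  →  {r0:0, r1:0, r2:0, r3:13}
[5] add  r3, r2, r1  →  {r0:0, r1:0, r2:0, r3:0}
[6] beq  r2, r3, L9  →  {r0:0, r1:0, r2:0, r3:0}  ⟨branch taken⟩
[7] andi  r0, r2, 10  →  {r0:0, r1:0, r2:0, r3:0}
[9] andi  r3, r1, 4  →  {r0:0, r1:0, r2:0, r3:0}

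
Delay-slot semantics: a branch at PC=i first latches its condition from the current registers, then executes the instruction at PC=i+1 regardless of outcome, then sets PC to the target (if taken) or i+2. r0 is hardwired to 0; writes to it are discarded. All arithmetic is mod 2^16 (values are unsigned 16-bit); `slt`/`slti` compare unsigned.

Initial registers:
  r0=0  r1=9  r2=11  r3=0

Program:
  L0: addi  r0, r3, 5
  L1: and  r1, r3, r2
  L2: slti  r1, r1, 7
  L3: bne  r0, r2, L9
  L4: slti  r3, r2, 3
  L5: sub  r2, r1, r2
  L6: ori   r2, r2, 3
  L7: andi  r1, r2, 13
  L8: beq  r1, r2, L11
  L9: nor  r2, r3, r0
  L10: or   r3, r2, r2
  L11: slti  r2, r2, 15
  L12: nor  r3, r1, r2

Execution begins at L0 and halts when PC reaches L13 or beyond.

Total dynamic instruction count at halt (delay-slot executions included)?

[0] addi  r0, r3, 5  →  {r0:0, r1:9, r2:11, r3:0}
[1] and  r1, r3, r2  →  {r0:0, r1:0, r2:11, r3:0}
[2] slti  r1, r1, 7  →  {r0:0, r1:1, r2:11, r3:0}
[3] bne  r0, r2, L9  →  {r0:0, r1:1, r2:11, r3:0}  ⟨branch taken⟩
[4] slti  r3, r2, 3  →  {r0:0, r1:1, r2:11, r3:0}
[9] nor  r2, r3, r0  →  {r0:0, r1:1, r2:65535, r3:0}
[10] or   r3, r2, r2  →  {r0:0, r1:1, r2:65535, r3:65535}
[11] slti  r2, r2, 15  →  {r0:0, r1:1, r2:0, r3:65535}
[12] nor  r3, r1, r2  →  {r0:0, r1:1, r2:0, r3:65534}

9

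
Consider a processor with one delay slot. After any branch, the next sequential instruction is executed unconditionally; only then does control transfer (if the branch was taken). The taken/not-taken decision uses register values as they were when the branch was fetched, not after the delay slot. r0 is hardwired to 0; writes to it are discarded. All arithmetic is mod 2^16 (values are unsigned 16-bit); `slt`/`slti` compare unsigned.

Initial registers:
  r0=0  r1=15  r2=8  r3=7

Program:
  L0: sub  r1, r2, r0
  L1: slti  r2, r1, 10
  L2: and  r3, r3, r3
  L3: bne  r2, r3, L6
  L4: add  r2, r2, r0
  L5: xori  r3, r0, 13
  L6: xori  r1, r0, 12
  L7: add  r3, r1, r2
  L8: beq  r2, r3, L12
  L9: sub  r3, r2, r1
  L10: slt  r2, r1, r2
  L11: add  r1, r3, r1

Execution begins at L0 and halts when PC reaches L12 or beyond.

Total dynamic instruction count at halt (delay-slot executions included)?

11

PC=0  sub  r1, r2, r0        | r0=0 r1=8 r2=8 r3=7
PC=1  slti  r2, r1, 10       | r0=0 r1=8 r2=1 r3=7
PC=2  and  r3, r3, r3        | r0=0 r1=8 r2=1 r3=7
PC=3  bne  r2, r3, L6        | r0=0 r1=8 r2=1 r3=7  [TAKEN]
PC=4  add  r2, r2, r0        | r0=0 r1=8 r2=1 r3=7
PC=6  xori  r1, r0, 12       | r0=0 r1=12 r2=1 r3=7
PC=7  add  r3, r1, r2        | r0=0 r1=12 r2=1 r3=13
PC=8  beq  r2, r3, L12       | r0=0 r1=12 r2=1 r3=13  [not taken]
PC=9  sub  r3, r2, r1        | r0=0 r1=12 r2=1 r3=65525
PC=10 slt  r2, r1, r2        | r0=0 r1=12 r2=0 r3=65525
PC=11 add  r1, r3, r1        | r0=0 r1=1 r2=0 r3=65525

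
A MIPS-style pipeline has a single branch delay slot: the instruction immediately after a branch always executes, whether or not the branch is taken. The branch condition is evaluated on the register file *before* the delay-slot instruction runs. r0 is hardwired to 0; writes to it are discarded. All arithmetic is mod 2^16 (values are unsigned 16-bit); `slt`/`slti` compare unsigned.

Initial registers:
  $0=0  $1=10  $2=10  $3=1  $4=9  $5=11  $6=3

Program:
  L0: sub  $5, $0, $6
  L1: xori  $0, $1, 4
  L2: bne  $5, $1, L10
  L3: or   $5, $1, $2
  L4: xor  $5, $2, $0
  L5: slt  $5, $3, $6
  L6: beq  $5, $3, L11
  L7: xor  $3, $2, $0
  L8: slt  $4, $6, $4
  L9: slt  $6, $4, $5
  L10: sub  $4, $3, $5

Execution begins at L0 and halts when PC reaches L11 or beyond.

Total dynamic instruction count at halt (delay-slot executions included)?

5

#0 sub  $5, $0, $6 ; 0/10/10/1/9/65533/3
#1 xori  $0, $1, 4 ; 0/10/10/1/9/65533/3
#2 bne  $5, $1, L10 ; 0/10/10/1/9/65533/3 ; →target
#3 or   $5, $1, $2 ; 0/10/10/1/9/10/3
#10 sub  $4, $3, $5 ; 0/10/10/1/65527/10/3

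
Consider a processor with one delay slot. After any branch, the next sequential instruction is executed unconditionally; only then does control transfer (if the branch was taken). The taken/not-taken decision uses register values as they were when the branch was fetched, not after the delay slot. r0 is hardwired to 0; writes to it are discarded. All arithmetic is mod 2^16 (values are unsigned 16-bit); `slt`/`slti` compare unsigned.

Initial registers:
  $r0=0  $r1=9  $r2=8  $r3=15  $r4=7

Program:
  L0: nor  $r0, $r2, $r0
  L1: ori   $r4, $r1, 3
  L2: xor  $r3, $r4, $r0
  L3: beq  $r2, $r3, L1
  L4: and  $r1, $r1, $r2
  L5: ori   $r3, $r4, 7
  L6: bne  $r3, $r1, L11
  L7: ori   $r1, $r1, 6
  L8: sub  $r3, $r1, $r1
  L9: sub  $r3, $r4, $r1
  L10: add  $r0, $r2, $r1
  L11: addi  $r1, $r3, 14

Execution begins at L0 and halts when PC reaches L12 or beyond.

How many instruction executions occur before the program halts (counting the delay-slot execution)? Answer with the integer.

9

  step pc=0: nor  $r0, $r2, $r0  regs=(0,9,8,15,7)
  step pc=1: ori   $r4, $r1, 3  regs=(0,9,8,15,11)
  step pc=2: xor  $r3, $r4, $r0  regs=(0,9,8,11,11)
  step pc=3: beq  $r2, $r3, L1  cond=F  regs=(0,9,8,11,11)
  step pc=4: and  $r1, $r1, $r2  regs=(0,8,8,11,11)
  step pc=5: ori   $r3, $r4, 7  regs=(0,8,8,15,11)
  step pc=6: bne  $r3, $r1, L11  cond=T  regs=(0,8,8,15,11)
  step pc=7: ori   $r1, $r1, 6  regs=(0,14,8,15,11)
  step pc=11: addi  $r1, $r3, 14  regs=(0,29,8,15,11)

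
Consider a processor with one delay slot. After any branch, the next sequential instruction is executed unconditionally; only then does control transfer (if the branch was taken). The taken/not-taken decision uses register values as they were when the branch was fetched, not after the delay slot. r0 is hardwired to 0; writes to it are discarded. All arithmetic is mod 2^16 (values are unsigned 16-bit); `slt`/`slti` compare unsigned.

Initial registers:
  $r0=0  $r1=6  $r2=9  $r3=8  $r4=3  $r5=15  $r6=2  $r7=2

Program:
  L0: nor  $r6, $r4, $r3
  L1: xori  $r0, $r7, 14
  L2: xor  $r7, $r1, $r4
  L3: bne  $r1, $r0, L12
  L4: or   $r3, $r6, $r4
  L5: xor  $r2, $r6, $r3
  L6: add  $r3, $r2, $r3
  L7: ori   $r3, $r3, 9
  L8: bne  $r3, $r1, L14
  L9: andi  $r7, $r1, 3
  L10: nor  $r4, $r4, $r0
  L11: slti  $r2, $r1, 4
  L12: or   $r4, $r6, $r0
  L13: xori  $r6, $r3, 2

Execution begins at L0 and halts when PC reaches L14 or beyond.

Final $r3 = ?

65527

PC=0  nor  $r6, $r4, $r3     | $r0=0 $r1=6 $r2=9 $r3=8 $r4=3 $r5=15 $r6=65524 $r7=2
PC=1  xori  $r0, $r7, 14     | $r0=0 $r1=6 $r2=9 $r3=8 $r4=3 $r5=15 $r6=65524 $r7=2
PC=2  xor  $r7, $r1, $r4     | $r0=0 $r1=6 $r2=9 $r3=8 $r4=3 $r5=15 $r6=65524 $r7=5
PC=3  bne  $r1, $r0, L12     | $r0=0 $r1=6 $r2=9 $r3=8 $r4=3 $r5=15 $r6=65524 $r7=5  [TAKEN]
PC=4  or   $r3, $r6, $r4     | $r0=0 $r1=6 $r2=9 $r3=65527 $r4=3 $r5=15 $r6=65524 $r7=5
PC=12 or   $r4, $r6, $r0     | $r0=0 $r1=6 $r2=9 $r3=65527 $r4=65524 $r5=15 $r6=65524 $r7=5
PC=13 xori  $r6, $r3, 2      | $r0=0 $r1=6 $r2=9 $r3=65527 $r4=65524 $r5=15 $r6=65525 $r7=5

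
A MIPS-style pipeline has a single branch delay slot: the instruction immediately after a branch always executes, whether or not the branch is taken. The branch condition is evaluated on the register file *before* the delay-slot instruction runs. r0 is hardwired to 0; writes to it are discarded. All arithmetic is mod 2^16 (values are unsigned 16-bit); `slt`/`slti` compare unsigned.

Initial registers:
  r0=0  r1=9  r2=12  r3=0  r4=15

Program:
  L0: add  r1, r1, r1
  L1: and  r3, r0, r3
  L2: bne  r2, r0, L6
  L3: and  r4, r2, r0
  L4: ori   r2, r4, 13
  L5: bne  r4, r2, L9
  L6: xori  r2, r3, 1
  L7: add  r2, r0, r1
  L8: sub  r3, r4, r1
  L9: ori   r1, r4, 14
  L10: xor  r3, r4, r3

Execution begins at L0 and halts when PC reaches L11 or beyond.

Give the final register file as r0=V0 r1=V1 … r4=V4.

r0=0 r1=14 r2=18 r3=65518 r4=0

#0 add  r1, r1, r1 ; 0/18/12/0/15
#1 and  r3, r0, r3 ; 0/18/12/0/15
#2 bne  r2, r0, L6 ; 0/18/12/0/15 ; →target
#3 and  r4, r2, r0 ; 0/18/12/0/0
#6 xori  r2, r3, 1 ; 0/18/1/0/0
#7 add  r2, r0, r1 ; 0/18/18/0/0
#8 sub  r3, r4, r1 ; 0/18/18/65518/0
#9 ori   r1, r4, 14 ; 0/14/18/65518/0
#10 xor  r3, r4, r3 ; 0/14/18/65518/0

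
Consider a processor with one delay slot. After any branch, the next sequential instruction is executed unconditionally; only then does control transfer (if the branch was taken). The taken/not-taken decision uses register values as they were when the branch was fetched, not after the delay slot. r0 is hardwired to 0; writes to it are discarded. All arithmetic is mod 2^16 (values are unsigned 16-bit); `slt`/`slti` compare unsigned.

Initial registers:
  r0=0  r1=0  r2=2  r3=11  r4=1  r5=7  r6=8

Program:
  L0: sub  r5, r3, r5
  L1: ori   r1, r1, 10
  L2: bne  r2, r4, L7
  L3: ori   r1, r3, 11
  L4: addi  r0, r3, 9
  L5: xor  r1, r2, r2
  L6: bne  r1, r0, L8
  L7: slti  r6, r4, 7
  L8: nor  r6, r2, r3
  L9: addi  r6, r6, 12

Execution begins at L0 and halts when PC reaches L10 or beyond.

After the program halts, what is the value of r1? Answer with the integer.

11

#0 sub  r5, r3, r5 ; 0/0/2/11/1/4/8
#1 ori   r1, r1, 10 ; 0/10/2/11/1/4/8
#2 bne  r2, r4, L7 ; 0/10/2/11/1/4/8 ; →target
#3 ori   r1, r3, 11 ; 0/11/2/11/1/4/8
#7 slti  r6, r4, 7 ; 0/11/2/11/1/4/1
#8 nor  r6, r2, r3 ; 0/11/2/11/1/4/65524
#9 addi  r6, r6, 12 ; 0/11/2/11/1/4/0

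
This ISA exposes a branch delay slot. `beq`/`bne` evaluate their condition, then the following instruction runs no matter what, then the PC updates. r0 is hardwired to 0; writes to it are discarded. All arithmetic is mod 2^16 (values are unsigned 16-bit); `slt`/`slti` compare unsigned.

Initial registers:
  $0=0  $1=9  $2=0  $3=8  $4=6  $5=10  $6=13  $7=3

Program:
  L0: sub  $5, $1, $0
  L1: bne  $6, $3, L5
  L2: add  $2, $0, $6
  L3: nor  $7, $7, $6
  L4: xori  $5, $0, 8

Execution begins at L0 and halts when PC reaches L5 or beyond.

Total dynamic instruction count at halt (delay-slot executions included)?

  step pc=0: sub  $5, $1, $0  regs=(0,9,0,8,6,9,13,3)
  step pc=1: bne  $6, $3, L5  cond=T  regs=(0,9,0,8,6,9,13,3)
  step pc=2: add  $2, $0, $6  regs=(0,9,13,8,6,9,13,3)

3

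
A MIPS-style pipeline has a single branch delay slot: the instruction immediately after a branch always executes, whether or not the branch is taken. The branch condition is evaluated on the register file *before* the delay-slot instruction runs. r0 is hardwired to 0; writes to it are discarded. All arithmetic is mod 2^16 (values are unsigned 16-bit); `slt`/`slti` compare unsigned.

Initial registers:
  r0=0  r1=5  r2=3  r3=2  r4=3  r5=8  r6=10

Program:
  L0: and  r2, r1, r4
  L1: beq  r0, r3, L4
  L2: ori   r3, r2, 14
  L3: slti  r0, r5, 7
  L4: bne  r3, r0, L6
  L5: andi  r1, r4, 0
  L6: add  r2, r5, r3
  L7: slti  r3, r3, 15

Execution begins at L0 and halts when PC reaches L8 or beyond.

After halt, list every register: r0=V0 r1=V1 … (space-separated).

r0=0 r1=0 r2=23 r3=0 r4=3 r5=8 r6=10

  step pc=0: and  r2, r1, r4  regs=(0,5,1,2,3,8,10)
  step pc=1: beq  r0, r3, L4  cond=F  regs=(0,5,1,2,3,8,10)
  step pc=2: ori   r3, r2, 14  regs=(0,5,1,15,3,8,10)
  step pc=3: slti  r0, r5, 7  regs=(0,5,1,15,3,8,10)
  step pc=4: bne  r3, r0, L6  cond=T  regs=(0,5,1,15,3,8,10)
  step pc=5: andi  r1, r4, 0  regs=(0,0,1,15,3,8,10)
  step pc=6: add  r2, r5, r3  regs=(0,0,23,15,3,8,10)
  step pc=7: slti  r3, r3, 15  regs=(0,0,23,0,3,8,10)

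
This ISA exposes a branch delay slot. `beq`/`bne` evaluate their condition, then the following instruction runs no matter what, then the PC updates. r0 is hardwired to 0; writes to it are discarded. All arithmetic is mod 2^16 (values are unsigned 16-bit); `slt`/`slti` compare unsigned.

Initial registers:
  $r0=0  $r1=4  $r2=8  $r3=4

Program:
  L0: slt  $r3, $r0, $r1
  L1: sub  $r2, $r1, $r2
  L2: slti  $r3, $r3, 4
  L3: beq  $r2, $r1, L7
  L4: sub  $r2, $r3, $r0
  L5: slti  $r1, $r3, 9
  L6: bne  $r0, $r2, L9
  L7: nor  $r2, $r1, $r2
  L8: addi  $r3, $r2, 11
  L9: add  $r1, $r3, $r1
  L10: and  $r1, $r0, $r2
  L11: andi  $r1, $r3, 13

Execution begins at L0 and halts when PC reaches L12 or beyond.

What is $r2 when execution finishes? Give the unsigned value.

65534

#0 slt  $r3, $r0, $r1 ; 0/4/8/1
#1 sub  $r2, $r1, $r2 ; 0/4/65532/1
#2 slti  $r3, $r3, 4 ; 0/4/65532/1
#3 beq  $r2, $r1, L7 ; 0/4/65532/1 ; →fallthru
#4 sub  $r2, $r3, $r0 ; 0/4/1/1
#5 slti  $r1, $r3, 9 ; 0/1/1/1
#6 bne  $r0, $r2, L9 ; 0/1/1/1 ; →target
#7 nor  $r2, $r1, $r2 ; 0/1/65534/1
#9 add  $r1, $r3, $r1 ; 0/2/65534/1
#10 and  $r1, $r0, $r2 ; 0/0/65534/1
#11 andi  $r1, $r3, 13 ; 0/1/65534/1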